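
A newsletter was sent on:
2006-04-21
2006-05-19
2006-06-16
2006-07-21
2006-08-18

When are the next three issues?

All dates are Fridays, 28, 28, 35, 28 days apart.
Specifically, the 3rd Friday of each month.
3rd Friday of September 2006: 2006-09-15.
3rd Friday of October 2006: 2006-10-20.
November 2006 — 3rd Friday is 2006-11-17.

2006-09-15, 2006-10-20, 2006-11-17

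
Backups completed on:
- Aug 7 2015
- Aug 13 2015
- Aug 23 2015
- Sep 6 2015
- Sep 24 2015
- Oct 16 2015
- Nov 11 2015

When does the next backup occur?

Intervals are 6, 10, 14, 18, 22, 26 days — an arithmetic progression with common difference 4.
Next gap: 30 days. Nov 11 2015 + 30 days = Dec 11 2015.

Dec 11 2015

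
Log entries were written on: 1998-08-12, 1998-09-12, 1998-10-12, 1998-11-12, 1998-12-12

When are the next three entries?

The day-of-month is always 12 (31, 30, 31, 30 days between events).
So this recurs on the 12th of each month.
Next: January 1999 → 1999-01-12.
Next: February 1999 → 1999-02-12.
March 1999: 1999-03-12.

1999-01-12, 1999-02-12, 1999-03-12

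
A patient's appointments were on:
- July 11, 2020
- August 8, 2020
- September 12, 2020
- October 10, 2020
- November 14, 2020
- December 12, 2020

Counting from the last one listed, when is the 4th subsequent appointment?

April 10, 2021

These are Saturdays at 28- or 35-day spacing (28, 35, 28, 35, 28).
The pattern: 2nd Saturday of the month.
2nd Saturday of January 2021: January 9, 2021.
February 2021 — 2nd Saturday is February 13, 2021.
2nd Saturday of March 2021: March 13, 2021.
2nd Saturday of April 2021: April 10, 2021.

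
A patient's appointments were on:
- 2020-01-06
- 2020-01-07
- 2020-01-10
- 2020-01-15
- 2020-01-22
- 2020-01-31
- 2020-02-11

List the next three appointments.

2020-02-24, 2020-03-10, 2020-03-27

Intervals are 1, 3, 5, 7, 9, 11 days — an arithmetic progression with common difference 2.
Next gap: 13 days. 2020-02-11 + 13 days = 2020-02-24.
Next gap: 15 days. 2020-02-24 + 15 days = 2020-03-10.
Next gap: 17 days. 2020-03-10 + 17 days = 2020-03-27.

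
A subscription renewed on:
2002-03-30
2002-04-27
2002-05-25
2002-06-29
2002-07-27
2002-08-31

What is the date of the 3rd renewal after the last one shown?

2002-11-30

These are Saturdays with 28, 28, 35, 28, 35-day gaps.
Each is the final Saturday of its month — 2002-03-30 is past the 28th, so '4th Saturday' doesn't fit.
Last Saturday of September 2002: 2002-09-28.
Last Saturday of October 2002: 2002-10-26.
November 2002 ends with Saturday 2002-11-30.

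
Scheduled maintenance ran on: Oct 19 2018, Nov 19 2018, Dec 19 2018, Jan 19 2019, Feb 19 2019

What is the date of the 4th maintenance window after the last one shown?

Each date is the 19th; the gaps (31, 30, 31, 31) track the month lengths.
The rule is the 19th of each month.
Next: March 2019 → Mar 19 2019.
April 2019: Apr 19 2019.
May 2019: May 19 2019.
Next: June 2019 → Jun 19 2019.

Jun 19 2019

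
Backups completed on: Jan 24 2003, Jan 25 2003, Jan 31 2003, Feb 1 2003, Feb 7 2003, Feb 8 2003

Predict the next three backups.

Feb 14 2003, Feb 15 2003, Feb 21 2003

Every event lands on a Friday or Saturday (gaps cycle 1, 6, 1, 6, 1).
So the schedule is: every Friday and Saturday.
The following Friday is Feb 14 2003.
Next Saturday: Feb 15 2003.
Next Friday: Feb 21 2003.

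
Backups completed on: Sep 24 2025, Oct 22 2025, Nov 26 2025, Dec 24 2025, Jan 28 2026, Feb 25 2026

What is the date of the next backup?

Mar 25 2026

All dates are Wednesdays, 28, 35, 28, 35, 28 days apart.
Specifically, the 4th Wednesday of each month.
4th Wednesday of March 2026: Mar 25 2026.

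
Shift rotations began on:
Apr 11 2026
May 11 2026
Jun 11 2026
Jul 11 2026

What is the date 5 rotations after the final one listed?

The day-of-month is always 11 (30, 31, 30 days between events).
So this recurs on the 11th of each month.
August 2026: Aug 11 2026.
September 2026: Sep 11 2026.
October 2026: Oct 11 2026.
Next: November 2026 → Nov 11 2026.
Next: December 2026 → Dec 11 2026.

Dec 11 2026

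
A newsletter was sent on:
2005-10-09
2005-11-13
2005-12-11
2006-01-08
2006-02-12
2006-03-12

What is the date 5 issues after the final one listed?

2006-08-13

All dates are Sundays, 35, 28, 28, 35, 28 days apart.
Specifically, the 2nd Sunday of each month.
2nd Sunday of April 2006: 2006-04-09.
May 2006 — 2nd Sunday is 2006-05-14.
2nd Sunday of June 2006: 2006-06-11.
2nd Sunday of July 2006: 2006-07-09.
August 2006 — 2nd Sunday is 2006-08-13.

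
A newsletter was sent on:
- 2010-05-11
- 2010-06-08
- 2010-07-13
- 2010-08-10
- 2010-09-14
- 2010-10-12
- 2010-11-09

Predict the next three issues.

2010-12-14, 2011-01-11, 2011-02-08

These are Tuesdays at 28- or 35-day spacing (28, 35, 28, 35, 28, 28).
The pattern: 2nd Tuesday of the month.
December 2010 — 2nd Tuesday is 2010-12-14.
2nd Tuesday of January 2011: 2011-01-11.
2nd Tuesday of February 2011: 2011-02-08.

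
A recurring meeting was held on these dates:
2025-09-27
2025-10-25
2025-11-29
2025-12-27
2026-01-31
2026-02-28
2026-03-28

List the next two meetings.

These are Saturdays with 28, 35, 28, 35, 28, 28-day gaps.
Each is the final Saturday of its month — 2025-11-29 is past the 28th, so '4th Saturday' doesn't fit.
April 2026 ends with Saturday 2026-04-25.
May 2026 ends with Saturday 2026-05-30.

2026-04-25, 2026-05-30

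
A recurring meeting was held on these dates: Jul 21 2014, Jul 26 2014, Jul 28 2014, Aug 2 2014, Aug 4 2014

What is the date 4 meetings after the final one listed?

Every event lands on a Monday or Saturday (gaps cycle 5, 2, 5, 2).
So the schedule is: every Monday and Saturday.
Next Saturday: Aug 9 2014.
Next Monday: Aug 11 2014.
Next Saturday: Aug 16 2014.
The following Monday is Aug 18 2014.

Aug 18 2014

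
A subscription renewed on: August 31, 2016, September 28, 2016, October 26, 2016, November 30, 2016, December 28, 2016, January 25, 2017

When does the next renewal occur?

February 22, 2017

These are Wednesdays with 28, 28, 35, 28, 28-day gaps.
Each is the final Wednesday of its month — August 31, 2016 is past the 28th, so '4th Wednesday' doesn't fit.
February 2017 ends with Wednesday February 22, 2017.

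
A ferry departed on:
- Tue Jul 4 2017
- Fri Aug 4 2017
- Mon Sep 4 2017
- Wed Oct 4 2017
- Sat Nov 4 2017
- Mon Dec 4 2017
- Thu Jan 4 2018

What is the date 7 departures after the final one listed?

Sat Aug 4 2018

Each date is the 4th; the gaps (31, 31, 30, 31, 30, 31) track the month lengths.
The rule is the 4th of each month.
February 2018: Sun Feb 4 2018.
March 2018: Sun Mar 4 2018.
April 2018: Wed Apr 4 2018.
Next: May 2018 → Fri May 4 2018.
June 2018: Mon Jun 4 2018.
Next: July 2018 → Wed Jul 4 2018.
Next: August 2018 → Sat Aug 4 2018.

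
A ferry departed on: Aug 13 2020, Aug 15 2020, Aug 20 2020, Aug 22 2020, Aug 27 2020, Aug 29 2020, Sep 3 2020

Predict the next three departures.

Sep 5 2020, Sep 10 2020, Sep 12 2020

Gaps: 2, 5, 2, 5, 2, 5 days — not constant, but cyclic with period 2.
The events fall on every Thursday and Saturday.
Next Saturday: Sep 5 2020.
Next Thursday: Sep 10 2020.
Next Saturday: Sep 12 2020.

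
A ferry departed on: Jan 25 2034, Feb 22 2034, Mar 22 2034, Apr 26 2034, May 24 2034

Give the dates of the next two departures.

Jun 28 2034, Jul 26 2034

Gaps: 28, 28, 35, 28 days — a mix of 28 and 35. Every date is a Wednesday.
Each is the 4th Wednesday of its month.
June 2034 — 4th Wednesday is Jun 28 2034.
July 2034 — 4th Wednesday is Jul 26 2034.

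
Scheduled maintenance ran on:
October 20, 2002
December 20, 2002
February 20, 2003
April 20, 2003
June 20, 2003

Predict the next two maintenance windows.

Each date is the 20th; the gaps (61, 62, 59, 61) track the month lengths.
The rule is the 20th of every 2 months.
Next: August 2003 → August 20, 2003.
Next: October 2003 → October 20, 2003.

August 20, 2003; October 20, 2003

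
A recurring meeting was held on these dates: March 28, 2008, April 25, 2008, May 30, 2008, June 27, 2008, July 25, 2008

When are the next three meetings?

August 29, 2008; September 26, 2008; October 31, 2008

These are Fridays with 28, 35, 28, 28-day gaps.
Each is the final Friday of its month — May 30, 2008 is past the 28th, so '4th Friday' doesn't fit.
Last Friday of August 2008: August 29, 2008.
Last Friday of September 2008: September 26, 2008.
October 2008 ends with Friday October 31, 2008.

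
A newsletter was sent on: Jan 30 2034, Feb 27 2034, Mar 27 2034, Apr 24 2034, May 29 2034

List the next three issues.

These are Mondays with 28, 28, 28, 35-day gaps.
Each is the final Monday of its month — Jan 30 2034 is past the 28th, so '4th Monday' doesn't fit.
June 2034 ends with Monday Jun 26 2034.
Last Monday of July 2034: Jul 31 2034.
Last Monday of August 2034: Aug 28 2034.

Jun 26 2034, Jul 31 2034, Aug 28 2034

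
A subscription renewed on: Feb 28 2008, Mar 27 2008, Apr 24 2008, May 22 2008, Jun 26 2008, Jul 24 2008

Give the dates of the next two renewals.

These are Thursdays at 28- or 35-day spacing (28, 28, 28, 35, 28).
The pattern: 4th Thursday of the month.
4th Thursday of August 2008: Aug 28 2008.
4th Thursday of September 2008: Sep 25 2008.

Aug 28 2008, Sep 25 2008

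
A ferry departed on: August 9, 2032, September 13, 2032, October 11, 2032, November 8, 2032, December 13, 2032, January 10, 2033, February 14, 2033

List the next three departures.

March 14, 2033; April 11, 2033; May 9, 2033

Gaps: 35, 28, 28, 35, 28, 35 days — a mix of 28 and 35. Every date is a Monday.
Each is the 2nd Monday of its month.
March 2033 — 2nd Monday is March 14, 2033.
April 2033 — 2nd Monday is April 11, 2033.
2nd Monday of May 2033: May 9, 2033.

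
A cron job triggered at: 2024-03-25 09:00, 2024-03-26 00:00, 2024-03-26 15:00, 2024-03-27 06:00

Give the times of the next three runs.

2024-03-27 21:00, 2024-03-28 12:00, 2024-03-29 03:00

Gaps: 15, 15, 15 hours — each event is 15 hours after the previous one.
2024-03-27 06:00 + 15 h = 2024-03-27 21:00.
2024-03-27 21:00 + 15 h = 2024-03-28 12:00.
2024-03-28 12:00 + 15 h = 2024-03-29 03:00.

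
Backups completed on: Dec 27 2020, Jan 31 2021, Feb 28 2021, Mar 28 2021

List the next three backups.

All Sundays; the gaps (35, 28, 28) vary with month length.
This is the last Sunday of each month.
April 2021 ends with Sunday Apr 25 2021.
May 2021 ends with Sunday May 30 2021.
June 2021 ends with Sunday Jun 27 2021.

Apr 25 2021, May 30 2021, Jun 27 2021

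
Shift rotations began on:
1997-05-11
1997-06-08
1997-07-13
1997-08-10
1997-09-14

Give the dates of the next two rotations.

1997-10-12, 1997-11-09

Gaps: 28, 35, 28, 35 days — a mix of 28 and 35. Every date is a Sunday.
Each is the 2nd Sunday of its month.
2nd Sunday of October 1997: 1997-10-12.
November 1997 — 2nd Sunday is 1997-11-09.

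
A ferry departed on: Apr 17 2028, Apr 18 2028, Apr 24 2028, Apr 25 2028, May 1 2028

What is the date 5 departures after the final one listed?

May 16 2028

Every event lands on a Monday or Tuesday (gaps cycle 1, 6, 1, 6).
So the schedule is: every Monday and Tuesday.
Next Tuesday: May 2 2028.
Next Monday: May 8 2028.
The following Tuesday is May 9 2028.
The following Monday is May 15 2028.
Next Tuesday: May 16 2028.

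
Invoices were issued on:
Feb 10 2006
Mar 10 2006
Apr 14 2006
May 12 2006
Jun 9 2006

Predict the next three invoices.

Jul 14 2006, Aug 11 2006, Sep 8 2006

These are Fridays at 28- or 35-day spacing (28, 35, 28, 28).
The pattern: 2nd Friday of the month.
2nd Friday of July 2006: Jul 14 2006.
August 2006 — 2nd Friday is Aug 11 2006.
2nd Friday of September 2006: Sep 8 2006.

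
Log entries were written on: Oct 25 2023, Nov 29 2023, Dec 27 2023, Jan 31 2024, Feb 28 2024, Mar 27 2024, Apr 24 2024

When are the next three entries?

May 29 2024, Jun 26 2024, Jul 31 2024

All Wednesdays; the gaps (35, 28, 35, 28, 28, 28) vary with month length.
This is the last Wednesday of each month.
May 2024 ends with Wednesday May 29 2024.
Last Wednesday of June 2024: Jun 26 2024.
Last Wednesday of July 2024: Jul 31 2024.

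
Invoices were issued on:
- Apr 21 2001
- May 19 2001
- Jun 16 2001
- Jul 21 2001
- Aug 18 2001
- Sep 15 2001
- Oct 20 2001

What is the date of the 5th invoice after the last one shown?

These are Saturdays at 28- or 35-day spacing (28, 28, 35, 28, 28, 35).
The pattern: 3rd Saturday of the month.
November 2001 — 3rd Saturday is Nov 17 2001.
December 2001 — 3rd Saturday is Dec 15 2001.
3rd Saturday of January 2002: Jan 19 2002.
3rd Saturday of February 2002: Feb 16 2002.
March 2002 — 3rd Saturday is Mar 16 2002.

Mar 16 2002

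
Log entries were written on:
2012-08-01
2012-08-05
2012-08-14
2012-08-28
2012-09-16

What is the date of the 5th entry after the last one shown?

2013-03-05

The spacing grows by 5 each time: 4, 9, 14, 19 days.
Next gap: 24 days. 2012-09-16 + 24 days = 2012-10-10.
Next gap: 29 days. 2012-10-10 + 29 days = 2012-11-08.
Next gap: 34 days. 2012-11-08 + 34 days = 2012-12-12.
Next gap: 39 days. 2012-12-12 + 39 days = 2013-01-20.
Next gap: 44 days. 2013-01-20 + 44 days = 2013-03-05.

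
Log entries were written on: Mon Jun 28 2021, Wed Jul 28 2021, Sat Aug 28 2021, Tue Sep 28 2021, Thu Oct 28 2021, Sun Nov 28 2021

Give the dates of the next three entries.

Each date is the 28th; the gaps (30, 31, 31, 30, 31) track the month lengths.
The rule is the 28th of each month.
Next: December 2021 → Tue Dec 28 2021.
January 2022: Fri Jan 28 2022.
February 2022: Mon Feb 28 2022.

Tue Dec 28 2021, Fri Jan 28 2022, Mon Feb 28 2022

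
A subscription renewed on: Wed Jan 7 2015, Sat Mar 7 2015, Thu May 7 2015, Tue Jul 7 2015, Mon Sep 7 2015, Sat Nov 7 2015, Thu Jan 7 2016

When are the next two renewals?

The day-of-month is always 7 (59, 61, 61, 62, 61, 61 days between events).
So this recurs on the 7th of every 2 months.
March 2016: Mon Mar 7 2016.
May 2016: Sat May 7 2016.

Mon Mar 7 2016, Sat May 7 2016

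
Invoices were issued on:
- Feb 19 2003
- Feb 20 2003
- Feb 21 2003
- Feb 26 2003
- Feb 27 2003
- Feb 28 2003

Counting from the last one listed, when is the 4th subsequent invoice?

Mar 12 2003

The gap pattern 1, 1, 5, 1, 1 repeats every 3 events.
These are the Wednesdays, Thursdays and Fridays of each week.
The following Wednesday is Mar 5 2003.
The following Thursday is Mar 6 2003.
The following Friday is Mar 7 2003.
The following Wednesday is Mar 12 2003.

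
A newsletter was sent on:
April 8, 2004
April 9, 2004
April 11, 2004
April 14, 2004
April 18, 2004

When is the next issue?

Gaps: 1, 2, 3, 4 days — each gap is 1 larger than the previous one.
Next gap: 5 days. April 18, 2004 + 5 days = April 23, 2004.

April 23, 2004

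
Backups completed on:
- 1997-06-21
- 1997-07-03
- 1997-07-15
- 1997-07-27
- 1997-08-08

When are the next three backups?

1997-08-20, 1997-09-01, 1997-09-13

The spacing is 12, 12, 12, 12 days — always 12 days.
1997-08-08 + 12 days = 1997-08-20.
1997-08-20 + 12 days = 1997-09-01.
1997-09-01 + 12 days = 1997-09-13.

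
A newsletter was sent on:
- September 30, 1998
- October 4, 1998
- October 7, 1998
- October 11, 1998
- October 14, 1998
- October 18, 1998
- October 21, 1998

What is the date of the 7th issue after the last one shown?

November 15, 1998

Every event lands on a Wednesday or Sunday (gaps cycle 4, 3, 4, 3, 4, 3).
So the schedule is: every Wednesday and Sunday.
Next Sunday: October 25, 1998.
The following Wednesday is October 28, 1998.
Next Sunday: November 1, 1998.
Next Wednesday: November 4, 1998.
Next Sunday: November 8, 1998.
The following Wednesday is November 11, 1998.
The following Sunday is November 15, 1998.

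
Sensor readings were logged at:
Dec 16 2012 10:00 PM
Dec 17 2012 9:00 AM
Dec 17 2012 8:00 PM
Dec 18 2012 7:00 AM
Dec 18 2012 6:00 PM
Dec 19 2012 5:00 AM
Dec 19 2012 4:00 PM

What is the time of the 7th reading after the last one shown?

Gaps: 11, 11, 11, 11, 11, 11 hours — each event is 11 hours after the previous one.
Dec 19 2012 4:00 PM + 11 h = Dec 20 2012 3:00 AM.
Dec 20 2012 3:00 AM + 11 h = Dec 20 2012 2:00 PM.
Dec 20 2012 2:00 PM + 11 h = Dec 21 2012 1:00 AM.
Dec 21 2012 1:00 AM + 11 h = Dec 21 2012 12:00 PM.
Dec 21 2012 12:00 PM + 11 h = Dec 21 2012 11:00 PM.
Dec 21 2012 11:00 PM + 11 h = Dec 22 2012 10:00 AM.
Dec 22 2012 10:00 AM + 11 h = Dec 22 2012 9:00 PM.

Dec 22 2012 9:00 PM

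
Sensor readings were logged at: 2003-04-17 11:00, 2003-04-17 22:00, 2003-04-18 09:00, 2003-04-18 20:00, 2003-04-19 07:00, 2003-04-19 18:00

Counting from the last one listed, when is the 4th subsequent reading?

Gaps: 11, 11, 11, 11, 11 hours — each event is 11 hours after the previous one.
2003-04-19 18:00 + 11 h = 2003-04-20 05:00.
2003-04-20 05:00 + 11 h = 2003-04-20 16:00.
2003-04-20 16:00 + 11 h = 2003-04-21 03:00.
2003-04-21 03:00 + 11 h = 2003-04-21 14:00.

2003-04-21 14:00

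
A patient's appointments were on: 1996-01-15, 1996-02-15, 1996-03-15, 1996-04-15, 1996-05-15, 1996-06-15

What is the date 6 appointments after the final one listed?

1996-12-15

Each date is the 15th; the gaps (31, 29, 31, 30, 31) track the month lengths.
The rule is the 15th of each month.
Next: July 1996 → 1996-07-15.
August 1996: 1996-08-15.
Next: September 1996 → 1996-09-15.
Next: October 1996 → 1996-10-15.
Next: November 1996 → 1996-11-15.
December 1996: 1996-12-15.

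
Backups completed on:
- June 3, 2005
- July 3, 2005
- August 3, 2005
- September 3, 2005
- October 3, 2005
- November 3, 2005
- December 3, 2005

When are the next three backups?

The day-of-month is always 3 (30, 31, 31, 30, 31, 30 days between events).
So this recurs on the 3rd of each month.
January 2006: January 3, 2006.
Next: February 2006 → February 3, 2006.
Next: March 2006 → March 3, 2006.

January 3, 2006; February 3, 2006; March 3, 2006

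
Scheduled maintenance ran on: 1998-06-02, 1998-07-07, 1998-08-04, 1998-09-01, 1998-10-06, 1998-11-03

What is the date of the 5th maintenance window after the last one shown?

1999-04-06

These are Tuesdays at 28- or 35-day spacing (35, 28, 28, 35, 28).
The pattern: 1st Tuesday of the month.
1st Tuesday of December 1998: 1998-12-01.
1st Tuesday of January 1999: 1999-01-05.
1st Tuesday of February 1999: 1999-02-02.
March 1999 — 1st Tuesday is 1999-03-02.
1st Tuesday of April 1999: 1999-04-06.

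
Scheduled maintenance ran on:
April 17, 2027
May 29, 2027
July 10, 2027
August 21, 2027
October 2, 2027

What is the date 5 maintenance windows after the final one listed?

The spacing is 42, 42, 42, 42 days — always 42 days.
October 2, 2027 + 42 days = November 13, 2027.
November 13, 2027 + 42 days = December 25, 2027.
December 25, 2027 + 42 days = February 5, 2028.
February 5, 2028 + 42 days = March 18, 2028.
March 18, 2028 + 42 days = April 29, 2028.

April 29, 2028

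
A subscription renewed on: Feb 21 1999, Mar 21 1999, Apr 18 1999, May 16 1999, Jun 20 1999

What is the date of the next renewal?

Gaps: 28, 28, 28, 35 days — a mix of 28 and 35. Every date is a Sunday.
Each is the 3rd Sunday of its month.
3rd Sunday of July 1999: Jul 18 1999.

Jul 18 1999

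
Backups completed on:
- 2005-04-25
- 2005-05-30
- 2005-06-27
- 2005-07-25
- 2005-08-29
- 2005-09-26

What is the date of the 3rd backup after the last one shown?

These are Mondays with 35, 28, 28, 35, 28-day gaps.
Each is the final Monday of its month — 2005-05-30 is past the 28th, so '4th Monday' doesn't fit.
October 2005 ends with Monday 2005-10-31.
November 2005 ends with Monday 2005-11-28.
December 2005 ends with Monday 2005-12-26.

2005-12-26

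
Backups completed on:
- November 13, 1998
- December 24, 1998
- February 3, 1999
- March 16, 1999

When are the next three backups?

April 26, 1999; June 6, 1999; July 17, 1999

The spacing is 41, 41, 41 days — always 41 days.
March 16, 1999 + 41 days = April 26, 1999.
April 26, 1999 + 41 days = June 6, 1999.
June 6, 1999 + 41 days = July 17, 1999.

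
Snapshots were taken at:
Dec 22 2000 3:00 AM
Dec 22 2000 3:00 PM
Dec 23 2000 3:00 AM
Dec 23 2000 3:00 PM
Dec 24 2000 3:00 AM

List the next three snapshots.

Dec 24 2000 3:00 PM, Dec 25 2000 3:00 AM, Dec 25 2000 3:00 PM

Gaps: 12, 12, 12, 12 hours — each event is 12 hours after the previous one.
Dec 24 2000 3:00 AM + 12 h = Dec 24 2000 3:00 PM.
Dec 24 2000 3:00 PM + 12 h = Dec 25 2000 3:00 AM.
Dec 25 2000 3:00 AM + 12 h = Dec 25 2000 3:00 PM.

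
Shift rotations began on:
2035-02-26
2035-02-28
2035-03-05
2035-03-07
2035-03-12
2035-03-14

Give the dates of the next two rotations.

The gap pattern 2, 5, 2, 5, 2 repeats every 2 events.
These are the Mondays and Wednesdays of each week.
The following Monday is 2035-03-19.
Next Wednesday: 2035-03-21.

2035-03-19, 2035-03-21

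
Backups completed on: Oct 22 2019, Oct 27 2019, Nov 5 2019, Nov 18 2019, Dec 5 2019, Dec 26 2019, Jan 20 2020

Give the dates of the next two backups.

Intervals are 5, 9, 13, 17, 21, 25 days — an arithmetic progression with common difference 4.
Next gap: 29 days. Jan 20 2020 + 29 days = Feb 18 2020.
Next gap: 33 days. Feb 18 2020 + 33 days = Mar 22 2020.

Feb 18 2020, Mar 22 2020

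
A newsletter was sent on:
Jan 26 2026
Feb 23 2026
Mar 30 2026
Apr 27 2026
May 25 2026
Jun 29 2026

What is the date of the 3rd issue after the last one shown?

Every date is a Monday; gaps 28, 35, 28, 28, 35 days.
Each is the last Monday of its month (at least one falls on the 29th or later, ruling out '4th Monday').
July 2026 ends with Monday Jul 27 2026.
Last Monday of August 2026: Aug 31 2026.
September 2026 ends with Monday Sep 28 2026.

Sep 28 2026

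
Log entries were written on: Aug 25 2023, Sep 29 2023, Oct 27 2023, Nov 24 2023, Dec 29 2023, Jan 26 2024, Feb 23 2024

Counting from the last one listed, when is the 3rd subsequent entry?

Every date is a Friday; gaps 35, 28, 28, 35, 28, 28 days.
Each is the last Friday of its month (at least one falls on the 29th or later, ruling out '4th Friday').
March 2024 ends with Friday Mar 29 2024.
Last Friday of April 2024: Apr 26 2024.
Last Friday of May 2024: May 31 2024.

May 31 2024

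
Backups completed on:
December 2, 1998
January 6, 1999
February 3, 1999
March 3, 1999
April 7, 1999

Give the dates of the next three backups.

May 5, 1999; June 2, 1999; July 7, 1999

All dates are Wednesdays, 35, 28, 28, 35 days apart.
Specifically, the 1st Wednesday of each month.
1st Wednesday of May 1999: May 5, 1999.
1st Wednesday of June 1999: June 2, 1999.
July 1999 — 1st Wednesday is July 7, 1999.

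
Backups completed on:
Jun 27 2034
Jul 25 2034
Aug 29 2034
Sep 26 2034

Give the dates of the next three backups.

Oct 31 2034, Nov 28 2034, Dec 26 2034

Every date is a Tuesday; gaps 28, 35, 28 days.
Each is the last Tuesday of its month (at least one falls on the 29th or later, ruling out '4th Tuesday').
October 2034 ends with Tuesday Oct 31 2034.
Last Tuesday of November 2034: Nov 28 2034.
Last Tuesday of December 2034: Dec 26 2034.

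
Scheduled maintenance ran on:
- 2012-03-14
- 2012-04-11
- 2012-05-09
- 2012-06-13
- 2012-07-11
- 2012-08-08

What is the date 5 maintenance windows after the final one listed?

Gaps: 28, 28, 35, 28, 28 days — a mix of 28 and 35. Every date is a Wednesday.
Each is the 2nd Wednesday of its month.
2nd Wednesday of September 2012: 2012-09-12.
October 2012 — 2nd Wednesday is 2012-10-10.
November 2012 — 2nd Wednesday is 2012-11-14.
2nd Wednesday of December 2012: 2012-12-12.
January 2013 — 2nd Wednesday is 2013-01-09.

2013-01-09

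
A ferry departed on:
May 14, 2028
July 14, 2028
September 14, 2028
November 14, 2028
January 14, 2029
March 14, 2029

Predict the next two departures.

May 14, 2029; July 14, 2029

Gaps: 61, 62, 61, 61, 59 days — not constant. Every event is on the 14th of the month.
Pattern: the 14th of every 2 months.
May 2029: May 14, 2029.
July 2029: July 14, 2029.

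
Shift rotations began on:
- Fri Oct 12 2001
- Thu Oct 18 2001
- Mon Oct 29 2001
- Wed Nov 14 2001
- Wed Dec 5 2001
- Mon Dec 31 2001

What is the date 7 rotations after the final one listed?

Intervals are 6, 11, 16, 21, 26 days — an arithmetic progression with common difference 5.
Next gap: 31 days. Mon Dec 31 2001 + 31 days = Thu Jan 31 2002.
Next gap: 36 days. Thu Jan 31 2002 + 36 days = Fri Mar 8 2002.
Next gap: 41 days. Fri Mar 8 2002 + 41 days = Thu Apr 18 2002.
Next gap: 46 days. Thu Apr 18 2002 + 46 days = Mon Jun 3 2002.
Next gap: 51 days. Mon Jun 3 2002 + 51 days = Wed Jul 24 2002.
Next gap: 56 days. Wed Jul 24 2002 + 56 days = Wed Sep 18 2002.
Next gap: 61 days. Wed Sep 18 2002 + 61 days = Mon Nov 18 2002.

Mon Nov 18 2002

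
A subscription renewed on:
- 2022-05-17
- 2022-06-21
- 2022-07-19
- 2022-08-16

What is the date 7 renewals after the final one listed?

2023-03-21

All dates are Tuesdays, 35, 28, 28 days apart.
Specifically, the 3rd Tuesday of each month.
3rd Tuesday of September 2022: 2022-09-20.
3rd Tuesday of October 2022: 2022-10-18.
November 2022 — 3rd Tuesday is 2022-11-15.
December 2022 — 3rd Tuesday is 2022-12-20.
3rd Tuesday of January 2023: 2023-01-17.
February 2023 — 3rd Tuesday is 2023-02-21.
3rd Tuesday of March 2023: 2023-03-21.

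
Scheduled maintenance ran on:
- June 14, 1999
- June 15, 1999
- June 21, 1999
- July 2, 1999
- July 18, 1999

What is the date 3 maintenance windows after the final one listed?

Gaps: 1, 6, 11, 16 days — each gap is 5 larger than the previous one.
Next gap: 21 days. July 18, 1999 + 21 days = August 8, 1999.
Next gap: 26 days. August 8, 1999 + 26 days = September 3, 1999.
Next gap: 31 days. September 3, 1999 + 31 days = October 4, 1999.

October 4, 1999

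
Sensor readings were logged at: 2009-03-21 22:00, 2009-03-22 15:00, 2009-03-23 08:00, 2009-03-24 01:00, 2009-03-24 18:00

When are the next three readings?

2009-03-25 11:00, 2009-03-26 04:00, 2009-03-26 21:00

Spacing: 17, 17, 17, 17 h — constant 17 h.
2009-03-24 18:00 + 17 h = 2009-03-25 11:00.
2009-03-25 11:00 + 17 h = 2009-03-26 04:00.
2009-03-26 04:00 + 17 h = 2009-03-26 21:00.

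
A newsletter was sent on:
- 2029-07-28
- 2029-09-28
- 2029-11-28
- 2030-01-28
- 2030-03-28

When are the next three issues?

2030-05-28, 2030-07-28, 2030-09-28

Gaps: 62, 61, 61, 59 days — not constant. Every event is on the 28th of the month.
Pattern: the 28th of every 2 months.
May 2030: 2030-05-28.
Next: July 2030 → 2030-07-28.
September 2030: 2030-09-28.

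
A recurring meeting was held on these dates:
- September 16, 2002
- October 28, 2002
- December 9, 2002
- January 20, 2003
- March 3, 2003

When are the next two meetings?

April 14, 2003; May 26, 2003

The spacing is 42, 42, 42, 42 days — always 42 days.
March 3, 2003 + 42 days = April 14, 2003.
April 14, 2003 + 42 days = May 26, 2003.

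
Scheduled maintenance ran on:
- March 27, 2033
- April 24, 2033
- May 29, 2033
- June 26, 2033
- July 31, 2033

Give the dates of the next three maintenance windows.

August 28, 2033; September 25, 2033; October 30, 2033

Every date is a Sunday; gaps 28, 35, 28, 35 days.
Each is the last Sunday of its month (at least one falls on the 29th or later, ruling out '4th Sunday').
Last Sunday of August 2033: August 28, 2033.
September 2033 ends with Sunday September 25, 2033.
Last Sunday of October 2033: October 30, 2033.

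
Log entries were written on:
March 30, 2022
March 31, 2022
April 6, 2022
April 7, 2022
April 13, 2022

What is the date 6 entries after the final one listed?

May 4, 2022

Every event lands on a Wednesday or Thursday (gaps cycle 1, 6, 1, 6).
So the schedule is: every Wednesday and Thursday.
Next Thursday: April 14, 2022.
The following Wednesday is April 20, 2022.
The following Thursday is April 21, 2022.
Next Wednesday: April 27, 2022.
Next Thursday: April 28, 2022.
The following Wednesday is May 4, 2022.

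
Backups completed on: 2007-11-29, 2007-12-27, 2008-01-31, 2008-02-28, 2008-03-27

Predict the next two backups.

2008-04-24, 2008-05-29

Every date is a Thursday; gaps 28, 35, 28, 28 days.
Each is the last Thursday of its month (at least one falls on the 29th or later, ruling out '4th Thursday').
April 2008 ends with Thursday 2008-04-24.
Last Thursday of May 2008: 2008-05-29.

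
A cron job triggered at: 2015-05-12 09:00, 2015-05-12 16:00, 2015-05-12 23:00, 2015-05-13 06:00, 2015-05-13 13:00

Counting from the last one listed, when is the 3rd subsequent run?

2015-05-14 10:00

Gaps: 7, 7, 7, 7 hours — each event is 7 hours after the previous one.
2015-05-13 13:00 + 7 h = 2015-05-13 20:00.
2015-05-13 20:00 + 7 h = 2015-05-14 03:00.
2015-05-14 03:00 + 7 h = 2015-05-14 10:00.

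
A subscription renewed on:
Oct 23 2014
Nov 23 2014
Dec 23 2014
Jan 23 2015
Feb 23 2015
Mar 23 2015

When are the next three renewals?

The day-of-month is always 23 (31, 30, 31, 31, 28 days between events).
So this recurs on the 23rd of each month.
April 2015: Apr 23 2015.
Next: May 2015 → May 23 2015.
June 2015: Jun 23 2015.

Apr 23 2015, May 23 2015, Jun 23 2015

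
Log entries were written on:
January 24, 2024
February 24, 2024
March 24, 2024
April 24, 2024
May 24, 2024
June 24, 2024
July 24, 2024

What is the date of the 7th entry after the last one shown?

The day-of-month is always 24 (31, 29, 31, 30, 31, 30 days between events).
So this recurs on the 24th of each month.
August 2024: August 24, 2024.
Next: September 2024 → September 24, 2024.
October 2024: October 24, 2024.
November 2024: November 24, 2024.
Next: December 2024 → December 24, 2024.
January 2025: January 24, 2025.
Next: February 2025 → February 24, 2025.

February 24, 2025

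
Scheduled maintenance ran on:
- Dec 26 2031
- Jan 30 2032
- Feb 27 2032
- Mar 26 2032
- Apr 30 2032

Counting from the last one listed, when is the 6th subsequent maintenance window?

Every date is a Friday; gaps 35, 28, 28, 35 days.
Each is the last Friday of its month (at least one falls on the 29th or later, ruling out '4th Friday').
May 2032 ends with Friday May 28 2032.
Last Friday of June 2032: Jun 25 2032.
Last Friday of July 2032: Jul 30 2032.
August 2032 ends with Friday Aug 27 2032.
September 2032 ends with Friday Sep 24 2032.
Last Friday of October 2032: Oct 29 2032.

Oct 29 2032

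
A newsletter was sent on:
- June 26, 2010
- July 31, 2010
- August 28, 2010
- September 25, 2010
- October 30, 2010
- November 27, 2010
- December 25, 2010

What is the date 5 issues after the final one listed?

Every date is a Saturday; gaps 35, 28, 28, 35, 28, 28 days.
Each is the last Saturday of its month (at least one falls on the 29th or later, ruling out '4th Saturday').
January 2011 ends with Saturday January 29, 2011.
February 2011 ends with Saturday February 26, 2011.
Last Saturday of March 2011: March 26, 2011.
April 2011 ends with Saturday April 30, 2011.
Last Saturday of May 2011: May 28, 2011.

May 28, 2011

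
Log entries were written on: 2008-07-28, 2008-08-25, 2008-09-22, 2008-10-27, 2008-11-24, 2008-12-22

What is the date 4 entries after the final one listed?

2009-04-27

Gaps: 28, 28, 35, 28, 28 days — a mix of 28 and 35. Every date is a Monday.
Each is the 4th Monday of its month.
January 2009 — 4th Monday is 2009-01-26.
4th Monday of February 2009: 2009-02-23.
4th Monday of March 2009: 2009-03-23.
4th Monday of April 2009: 2009-04-27.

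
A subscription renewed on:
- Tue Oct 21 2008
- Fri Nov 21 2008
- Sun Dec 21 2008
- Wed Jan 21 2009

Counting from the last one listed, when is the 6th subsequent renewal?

Each date is the 21st; the gaps (31, 30, 31) track the month lengths.
The rule is the 21st of each month.
February 2009: Sat Feb 21 2009.
March 2009: Sat Mar 21 2009.
April 2009: Tue Apr 21 2009.
Next: May 2009 → Thu May 21 2009.
Next: June 2009 → Sun Jun 21 2009.
July 2009: Tue Jul 21 2009.

Tue Jul 21 2009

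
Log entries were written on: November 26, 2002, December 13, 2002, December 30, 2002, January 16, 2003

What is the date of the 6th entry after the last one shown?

April 28, 2003

Gaps between consecutive events: 17, 17, 17 days — a constant 17-day interval.
January 16, 2003 + 17 days = February 2, 2003.
February 2, 2003 + 17 days = February 19, 2003.
February 19, 2003 + 17 days = March 8, 2003.
March 8, 2003 + 17 days = March 25, 2003.
March 25, 2003 + 17 days = April 11, 2003.
April 11, 2003 + 17 days = April 28, 2003.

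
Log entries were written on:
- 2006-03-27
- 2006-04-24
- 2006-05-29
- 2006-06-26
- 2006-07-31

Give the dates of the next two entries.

2006-08-28, 2006-09-25

These are Mondays with 28, 35, 28, 35-day gaps.
Each is the final Monday of its month — 2006-05-29 is past the 28th, so '4th Monday' doesn't fit.
August 2006 ends with Monday 2006-08-28.
Last Monday of September 2006: 2006-09-25.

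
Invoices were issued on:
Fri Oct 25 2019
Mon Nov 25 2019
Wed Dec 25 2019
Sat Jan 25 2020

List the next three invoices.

Each date is the 25th; the gaps (31, 30, 31) track the month lengths.
The rule is the 25th of each month.
Next: February 2020 → Tue Feb 25 2020.
March 2020: Wed Mar 25 2020.
Next: April 2020 → Sat Apr 25 2020.

Tue Feb 25 2020, Wed Mar 25 2020, Sat Apr 25 2020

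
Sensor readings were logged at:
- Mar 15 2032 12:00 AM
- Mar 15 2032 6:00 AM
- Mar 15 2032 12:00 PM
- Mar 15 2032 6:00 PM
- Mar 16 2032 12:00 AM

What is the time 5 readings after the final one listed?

Mar 17 2032 6:00 AM

Gaps: 6, 6, 6, 6 hours — each event is 6 hours after the previous one.
Mar 16 2032 12:00 AM + 6 h = Mar 16 2032 6:00 AM.
Mar 16 2032 6:00 AM + 6 h = Mar 16 2032 12:00 PM.
Mar 16 2032 12:00 PM + 6 h = Mar 16 2032 6:00 PM.
Mar 16 2032 6:00 PM + 6 h = Mar 17 2032 12:00 AM.
Mar 17 2032 12:00 AM + 6 h = Mar 17 2032 6:00 AM.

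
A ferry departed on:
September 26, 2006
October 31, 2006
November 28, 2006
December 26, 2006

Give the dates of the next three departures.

All Tuesdays; the gaps (35, 28, 28) vary with month length.
This is the last Tuesday of each month.
Last Tuesday of January 2007: January 30, 2007.
February 2007 ends with Tuesday February 27, 2007.
March 2007 ends with Tuesday March 27, 2007.

January 30, 2007; February 27, 2007; March 27, 2007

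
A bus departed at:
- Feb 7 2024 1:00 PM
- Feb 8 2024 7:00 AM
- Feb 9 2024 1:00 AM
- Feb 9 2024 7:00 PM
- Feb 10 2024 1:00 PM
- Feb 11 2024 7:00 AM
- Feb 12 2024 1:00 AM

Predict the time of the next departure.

Feb 12 2024 7:00 PM

Spacing: 18, 18, 18, 18, 18, 18 h — constant 18 h.
Feb 12 2024 1:00 AM + 18 h = Feb 12 2024 7:00 PM.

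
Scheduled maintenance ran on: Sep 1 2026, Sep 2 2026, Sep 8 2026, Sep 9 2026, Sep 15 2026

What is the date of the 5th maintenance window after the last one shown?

Sep 30 2026

The gap pattern 1, 6, 1, 6 repeats every 2 events.
These are the Tuesdays and Wednesdays of each week.
Next Wednesday: Sep 16 2026.
The following Tuesday is Sep 22 2026.
The following Wednesday is Sep 23 2026.
The following Tuesday is Sep 29 2026.
Next Wednesday: Sep 30 2026.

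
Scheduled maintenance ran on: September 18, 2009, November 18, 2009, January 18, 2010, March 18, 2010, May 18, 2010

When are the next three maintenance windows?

July 18, 2010; September 18, 2010; November 18, 2010

Each date is the 18th; the gaps (61, 61, 59, 61) track the month lengths.
The rule is the 18th of every 2 months.
Next: July 2010 → July 18, 2010.
September 2010: September 18, 2010.
November 2010: November 18, 2010.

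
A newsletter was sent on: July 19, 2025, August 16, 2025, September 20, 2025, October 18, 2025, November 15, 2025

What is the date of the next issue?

December 20, 2025

These are Saturdays at 28- or 35-day spacing (28, 35, 28, 28).
The pattern: 3rd Saturday of the month.
December 2025 — 3rd Saturday is December 20, 2025.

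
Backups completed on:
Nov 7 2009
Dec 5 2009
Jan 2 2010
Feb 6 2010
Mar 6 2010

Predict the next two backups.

These are Saturdays at 28- or 35-day spacing (28, 28, 35, 28).
The pattern: 1st Saturday of the month.
1st Saturday of April 2010: Apr 3 2010.
May 2010 — 1st Saturday is May 1 2010.

Apr 3 2010, May 1 2010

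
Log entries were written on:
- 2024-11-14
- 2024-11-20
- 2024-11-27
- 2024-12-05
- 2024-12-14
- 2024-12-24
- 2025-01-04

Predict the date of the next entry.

The spacing grows by 1 each time: 6, 7, 8, 9, 10, 11 days.
Next gap: 12 days. 2025-01-04 + 12 days = 2025-01-16.

2025-01-16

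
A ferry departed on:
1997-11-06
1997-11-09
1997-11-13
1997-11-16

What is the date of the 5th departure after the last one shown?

Every event lands on a Thursday or Sunday (gaps cycle 3, 4, 3).
So the schedule is: every Thursday and Sunday.
Next Thursday: 1997-11-20.
The following Sunday is 1997-11-23.
Next Thursday: 1997-11-27.
The following Sunday is 1997-11-30.
Next Thursday: 1997-12-04.

1997-12-04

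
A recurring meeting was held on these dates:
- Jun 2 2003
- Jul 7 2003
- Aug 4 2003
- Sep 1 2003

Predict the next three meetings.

All dates are Mondays, 35, 28, 28 days apart.
Specifically, the 1st Monday of each month.
1st Monday of October 2003: Oct 6 2003.
1st Monday of November 2003: Nov 3 2003.
December 2003 — 1st Monday is Dec 1 2003.

Oct 6 2003, Nov 3 2003, Dec 1 2003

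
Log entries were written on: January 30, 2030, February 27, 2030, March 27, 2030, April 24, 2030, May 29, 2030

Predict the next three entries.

Every date is a Wednesday; gaps 28, 28, 28, 35 days.
Each is the last Wednesday of its month (at least one falls on the 29th or later, ruling out '4th Wednesday').
Last Wednesday of June 2030: June 26, 2030.
July 2030 ends with Wednesday July 31, 2030.
August 2030 ends with Wednesday August 28, 2030.

June 26, 2030; July 31, 2030; August 28, 2030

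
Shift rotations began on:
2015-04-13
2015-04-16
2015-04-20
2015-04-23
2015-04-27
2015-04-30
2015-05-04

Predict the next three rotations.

2015-05-07, 2015-05-11, 2015-05-14

The gap pattern 3, 4, 3, 4, 3, 4 repeats every 2 events.
These are the Mondays and Thursdays of each week.
The following Thursday is 2015-05-07.
Next Monday: 2015-05-11.
Next Thursday: 2015-05-14.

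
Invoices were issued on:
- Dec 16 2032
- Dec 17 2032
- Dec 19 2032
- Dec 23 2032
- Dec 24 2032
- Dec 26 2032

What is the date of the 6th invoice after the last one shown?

Jan 9 2033

The gap pattern 1, 2, 4, 1, 2 repeats every 3 events.
These are the Thursdays, Fridays and Sundays of each week.
Next Thursday: Dec 30 2032.
Next Friday: Dec 31 2032.
Next Sunday: Jan 2 2033.
Next Thursday: Jan 6 2033.
Next Friday: Jan 7 2033.
The following Sunday is Jan 9 2033.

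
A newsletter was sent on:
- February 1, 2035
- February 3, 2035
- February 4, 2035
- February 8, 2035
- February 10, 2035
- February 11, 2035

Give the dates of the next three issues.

The gap pattern 2, 1, 4, 2, 1 repeats every 3 events.
These are the Thursdays, Saturdays and Sundays of each week.
Next Thursday: February 15, 2035.
Next Saturday: February 17, 2035.
Next Sunday: February 18, 2035.

February 15, 2035; February 17, 2035; February 18, 2035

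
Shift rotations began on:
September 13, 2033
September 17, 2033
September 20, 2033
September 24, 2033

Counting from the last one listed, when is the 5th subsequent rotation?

October 11, 2033

Gaps: 4, 3, 4 days — not constant, but cyclic with period 2.
The events fall on every Tuesday and Saturday.
Next Tuesday: September 27, 2033.
Next Saturday: October 1, 2033.
The following Tuesday is October 4, 2033.
Next Saturday: October 8, 2033.
The following Tuesday is October 11, 2033.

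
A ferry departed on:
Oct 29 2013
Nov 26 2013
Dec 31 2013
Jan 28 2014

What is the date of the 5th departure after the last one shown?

These are Tuesdays with 28, 35, 28-day gaps.
Each is the final Tuesday of its month — Oct 29 2013 is past the 28th, so '4th Tuesday' doesn't fit.
Last Tuesday of February 2014: Feb 25 2014.
Last Tuesday of March 2014: Mar 25 2014.
Last Tuesday of April 2014: Apr 29 2014.
Last Tuesday of May 2014: May 27 2014.
June 2014 ends with Tuesday Jun 24 2014.

Jun 24 2014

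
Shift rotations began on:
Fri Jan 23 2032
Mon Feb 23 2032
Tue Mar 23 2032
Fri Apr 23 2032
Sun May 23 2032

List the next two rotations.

Wed Jun 23 2032, Fri Jul 23 2032

Gaps: 31, 29, 31, 30 days — not constant. Every event is on the 23rd of the month.
Pattern: the 23rd of each month.
June 2032: Wed Jun 23 2032.
July 2032: Fri Jul 23 2032.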